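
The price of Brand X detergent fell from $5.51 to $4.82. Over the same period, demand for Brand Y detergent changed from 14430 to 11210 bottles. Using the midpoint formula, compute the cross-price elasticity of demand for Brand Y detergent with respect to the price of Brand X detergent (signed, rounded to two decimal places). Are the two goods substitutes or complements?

1.88; substitutes

%ΔQ_{Brand Y detergent} = (11210 − 14430)/avg = -3220/12820 = -0.251170…
%ΔP_{Brand X detergent} = (4.82 − 5.51)/avg = -0.69/5.165 = -0.133591…
E_cross = (-3220/12820) / (-0.69/5.165) = 1.8801…
E_cross > 0 ⇒ the goods are substitutes.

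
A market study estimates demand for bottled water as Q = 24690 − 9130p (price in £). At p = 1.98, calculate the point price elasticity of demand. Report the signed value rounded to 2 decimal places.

dQ/dp = −9130. At p = 1.98, Q = 24690 − 9130(1.98) = 6612.6.
Ed = (dQ/dp)·(p/Q) = −9130 × (1.98/6612.6) = -2.7337…

-2.73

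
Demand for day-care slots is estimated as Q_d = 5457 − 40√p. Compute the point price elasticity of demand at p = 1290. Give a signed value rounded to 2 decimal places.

-0.18

dQ_d/dp = −40/(2√p) = -0.556846. At p = 1290, Q_d = 4020.34.
Ed = (dQ_d/dp)·(p/Q_d) = (-0.556846) × (1290/4020.34) = -0.1786…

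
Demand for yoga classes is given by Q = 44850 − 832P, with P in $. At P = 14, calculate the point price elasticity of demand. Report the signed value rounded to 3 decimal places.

dQ/dP = −832. At P = 14, Q = 44850 − 832(14) = 33202.
Ed = (dQ/dP)·(P/Q) = −832 × (14/33202) = -0.35082…

-0.351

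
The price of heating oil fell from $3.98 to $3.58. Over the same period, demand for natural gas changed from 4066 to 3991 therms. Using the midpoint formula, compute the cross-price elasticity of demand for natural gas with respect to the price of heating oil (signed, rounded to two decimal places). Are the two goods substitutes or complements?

%ΔQ_{natural gas} = (3991 − 4066)/avg = -75/4028.5 = -0.018617…
%ΔP_{heating oil} = (3.58 − 3.98)/avg = -0.4/3.78 = -0.105820…
E_cross = (-75/4028.5) / (-0.4/3.78) = 0.1759…
E_cross > 0 ⇒ the goods are substitutes.

0.18; substitutes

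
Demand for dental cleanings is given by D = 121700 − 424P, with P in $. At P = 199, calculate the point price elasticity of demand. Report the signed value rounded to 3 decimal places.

dD/dP = −424. At P = 199, D = 121700 − 424(199) = 37324.
Ed = (dD/dP)·(P/D) = −424 × (199/37324) = -2.26063…

-2.261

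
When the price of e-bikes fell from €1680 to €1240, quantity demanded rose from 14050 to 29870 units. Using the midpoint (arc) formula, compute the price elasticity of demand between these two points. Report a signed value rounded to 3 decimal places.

-2.390

%ΔQ = (29870 − 14050) / [(14050 + 29870)/2] = 15820/21960 = 0.720400…
%ΔP = (1240 − 1680) / [(1680 + 1240)/2] = -440/1460 = -0.301369…
Arc Ed = %ΔQ / %ΔP = (15820/21960) / (-440/1460) = -2.39042…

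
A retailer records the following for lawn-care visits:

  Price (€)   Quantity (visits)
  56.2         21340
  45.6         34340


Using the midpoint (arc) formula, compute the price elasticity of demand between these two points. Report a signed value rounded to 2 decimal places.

%ΔQ = (34340 − 21340) / [(21340 + 34340)/2] = 13000/27840 = 0.466954…
%ΔP = (45.6 − 56.2) / [(56.2 + 45.6)/2] = -10.6/50.9 = -0.208251…
Arc Ed = %ΔQ / %ΔP = (13000/27840) / (-10.6/50.9) = -2.2422…

-2.24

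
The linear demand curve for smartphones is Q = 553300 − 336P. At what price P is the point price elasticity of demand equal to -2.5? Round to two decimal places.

1176.23

Ed = −336P/(553300 − 336P). Set this equal to -2.5:
336P = 2.5·(553300 − 336P) ⇒ 336P(1 + 2.5) = 2.5·553300
P = 2.5·553300 / (336·3.5) = 1176.2329…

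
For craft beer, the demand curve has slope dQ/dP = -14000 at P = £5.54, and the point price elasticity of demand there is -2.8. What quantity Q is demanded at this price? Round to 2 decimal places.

27700.00

Ed = (dQ/dP)·(P/Q) ⇒ Q = (dQ/dP)·P/Ed = (-14000)·5.54/(-2.8) = 27700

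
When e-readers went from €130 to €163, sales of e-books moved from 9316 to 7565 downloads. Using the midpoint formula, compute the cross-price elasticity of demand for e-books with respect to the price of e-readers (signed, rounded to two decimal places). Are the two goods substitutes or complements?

-0.92; complements

%ΔQ_{e-books} = (7565 − 9316)/avg = -1751/8440.5 = -0.207452…
%ΔP_{e-readers} = (163 − 130)/avg = 33/146.5 = 0.225255…
E_cross = (-1751/8440.5) / (33/146.5) = -0.9209…
E_cross < 0 ⇒ the goods are complements.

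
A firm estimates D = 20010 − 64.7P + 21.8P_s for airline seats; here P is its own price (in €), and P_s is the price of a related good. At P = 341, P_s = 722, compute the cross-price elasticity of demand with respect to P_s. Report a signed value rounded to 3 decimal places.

At the given values, D = 20010 − 64.7(341) + 21.8(722) = 13686.9.
∂D/∂P_s = 21.8.
E = (21.8) × (722/13686.9) = 1.14997…

1.150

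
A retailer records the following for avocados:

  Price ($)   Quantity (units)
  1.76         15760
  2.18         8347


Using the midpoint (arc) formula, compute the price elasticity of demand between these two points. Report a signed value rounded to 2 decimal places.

-2.88

%ΔQ = (8347 − 15760) / [(15760 + 8347)/2] = -7413/12053.5 = -0.615008…
%ΔP = (2.18 − 1.76) / [(1.76 + 2.18)/2] = 0.42/1.97 = 0.213197…
Arc Ed = %ΔQ / %ΔP = (-7413/12053.5) / (0.42/1.97) = -2.8846…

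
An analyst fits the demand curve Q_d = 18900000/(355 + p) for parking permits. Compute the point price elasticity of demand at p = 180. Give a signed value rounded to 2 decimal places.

-0.34

dQ_d/dp = −18900000/(355 + p)² = -66.032. At p = 180, Q_d = 35327.1.
Ed = (dQ_d/dp)·(p/Q_d) = (-66.032) × (180/35327.1) = -0.3364…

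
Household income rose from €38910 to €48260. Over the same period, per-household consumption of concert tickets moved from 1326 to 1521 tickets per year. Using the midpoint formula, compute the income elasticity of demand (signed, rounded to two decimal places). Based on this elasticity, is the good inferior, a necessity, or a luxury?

0.64; necessity

%ΔQ = (1521 − 1326)/[( 1326 + 1521)/2] = 195/1423.5 = 0.136986…
%ΔIncome = (48260 − 38910)/[( 38910 + 48260)/2] = 9350/43585 = 0.214523…
E_income = (195/1423.5) / (9350/43585) = 0.6385…
0 < E_income < 1 ⇒ normal good, necessity.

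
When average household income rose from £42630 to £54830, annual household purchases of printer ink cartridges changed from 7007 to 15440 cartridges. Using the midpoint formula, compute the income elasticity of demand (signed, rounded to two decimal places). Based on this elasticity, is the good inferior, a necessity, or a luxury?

%ΔQ = (15440 − 7007)/[( 7007 + 15440)/2] = 8433/11223.5 = 0.751369…
%ΔIncome = (54830 − 42630)/[( 42630 + 54830)/2] = 12200/48730 = 0.250359…
E_income = (8433/11223.5) / (12200/48730) = 3.0011…
E_income > 1 ⇒ normal good, luxury.

3.00; luxury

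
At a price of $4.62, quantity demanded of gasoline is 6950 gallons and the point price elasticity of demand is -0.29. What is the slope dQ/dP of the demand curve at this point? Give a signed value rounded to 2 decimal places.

-436.26

Ed = (dQ/dP)·(P/Q) ⇒ dQ/dP = Ed·Q/P = (-0.29)·6950/4.62 = -436.2554…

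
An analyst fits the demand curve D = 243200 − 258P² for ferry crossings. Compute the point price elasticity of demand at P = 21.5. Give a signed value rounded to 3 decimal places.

-1.924

dD/dP = −2·258·P = -11094. At P = 21.5, D = 123939.5.
Ed = (dD/dP)·(P/D) = (-11094) × (21.5/123939.5) = -1.92449…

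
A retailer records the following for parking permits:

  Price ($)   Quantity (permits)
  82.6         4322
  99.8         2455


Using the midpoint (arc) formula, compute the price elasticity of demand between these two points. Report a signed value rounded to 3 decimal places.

-2.921

%ΔQ = (2455 − 4322) / [(4322 + 2455)/2] = -1867/3388.5 = -0.550981…
%ΔP = (99.8 − 82.6) / [(82.6 + 99.8)/2] = 17.2/91.2 = 0.188596…
Arc Ed = %ΔQ / %ΔP = (-1867/3388.5) / (17.2/91.2) = -2.92148…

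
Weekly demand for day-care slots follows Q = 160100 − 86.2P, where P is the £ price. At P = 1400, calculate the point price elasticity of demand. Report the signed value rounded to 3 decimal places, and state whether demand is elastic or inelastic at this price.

-3.061; elastic

dQ/dP = −86.2. At P = 1400, Q = 160100 − 86.2(1400) = 39420.
Ed = (dQ/dP)·(P/Q) = −86.2 × (1400/39420) = -3.06139…
|Ed| = 3.061 > 1, so demand is elastic.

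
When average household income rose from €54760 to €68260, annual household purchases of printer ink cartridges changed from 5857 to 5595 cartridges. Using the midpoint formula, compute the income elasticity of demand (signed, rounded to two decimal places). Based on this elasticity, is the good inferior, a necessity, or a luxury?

%ΔQ = (5595 − 5857)/[( 5857 + 5595)/2] = -262/5726 = -0.045756…
%ΔIncome = (68260 − 54760)/[( 54760 + 68260)/2] = 13500/61510 = 0.219476…
E_income = (-262/5726) / (13500/61510) = -0.2084…
E_income < 0 ⇒ inferior good.

-0.21; inferior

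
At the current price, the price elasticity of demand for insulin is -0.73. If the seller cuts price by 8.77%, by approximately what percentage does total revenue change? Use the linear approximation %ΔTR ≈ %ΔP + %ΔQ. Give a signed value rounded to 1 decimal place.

%ΔQ ≈ Ed × %ΔP = (-0.73) × (-8.77%) = +6.4021%
%ΔTR ≈ %ΔP + %ΔQ = (-8.77%) + (+6.4021%) = -2.3679%

-2.4%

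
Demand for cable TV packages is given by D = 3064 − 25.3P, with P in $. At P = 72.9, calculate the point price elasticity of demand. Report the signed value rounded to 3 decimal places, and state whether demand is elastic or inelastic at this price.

dD/dP = −25.3. At P = 72.9, D = 3064 − 25.3(72.9) = 1219.63.
Ed = (dD/dP)·(P/D) = −25.3 × (72.9/1219.63) = -1.51223…
|Ed| = 1.512 > 1, so demand is elastic.

-1.512; elastic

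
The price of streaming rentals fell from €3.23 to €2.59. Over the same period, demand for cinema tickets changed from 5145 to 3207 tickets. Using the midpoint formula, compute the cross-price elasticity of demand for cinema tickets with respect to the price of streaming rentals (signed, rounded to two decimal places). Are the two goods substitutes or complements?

2.11; substitutes

%ΔQ_{cinema tickets} = (3207 − 5145)/avg = -1938/4176 = -0.464080…
%ΔP_{streaming rentals} = (2.59 − 3.23)/avg = -0.64/2.91 = -0.219931…
E_cross = (-1938/4176) / (-0.64/2.91) = 2.1101…
E_cross > 0 ⇒ the goods are substitutes.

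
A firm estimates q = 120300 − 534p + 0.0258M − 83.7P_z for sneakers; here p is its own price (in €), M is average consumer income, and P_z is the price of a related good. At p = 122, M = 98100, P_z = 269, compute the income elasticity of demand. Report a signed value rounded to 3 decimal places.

0.072

At the given values, q = 120300 − 534(122) + 0.0258(98100) − 83.7(269) = 35167.68.
∂q/∂M = 0.0258.
E = (0.0258) × (98100/35167.68) = 0.07196…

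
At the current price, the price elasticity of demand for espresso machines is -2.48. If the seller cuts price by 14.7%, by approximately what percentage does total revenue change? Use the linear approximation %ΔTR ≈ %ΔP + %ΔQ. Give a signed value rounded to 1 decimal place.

+21.8%

%ΔQ ≈ Ed × %ΔP = (-2.48) × (-14.7%) = +36.4560%
%ΔTR ≈ %ΔP + %ΔQ = (-14.7%) + (+36.4560%) = +21.7560%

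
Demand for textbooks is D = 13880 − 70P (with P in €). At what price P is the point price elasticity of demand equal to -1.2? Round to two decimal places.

Ed = −70P/(13880 − 70P). Set this equal to -1.2:
70P = 1.2·(13880 − 70P) ⇒ 70P(1 + 1.2) = 1.2·13880
P = 1.2·13880 / (70·2.2) = 108.1558…

108.16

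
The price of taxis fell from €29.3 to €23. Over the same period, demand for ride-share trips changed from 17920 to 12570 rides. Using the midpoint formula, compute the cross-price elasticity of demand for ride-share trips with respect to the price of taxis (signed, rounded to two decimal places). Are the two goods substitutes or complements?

%ΔQ_{ride-share trips} = (12570 − 17920)/avg = -5350/15245 = -0.350934…
%ΔP_{taxis} = (23 − 29.3)/avg = -6.3/26.15 = -0.240917…
E_cross = (-5350/15245) / (-6.3/26.15) = 1.4566…
E_cross > 0 ⇒ the goods are substitutes.

1.46; substitutes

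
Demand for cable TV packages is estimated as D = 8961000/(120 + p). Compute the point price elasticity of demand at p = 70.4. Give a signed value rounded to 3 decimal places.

dD/dp = −8961000/(120 + p)² = -247.185. At p = 70.4, D = 47064.1.
Ed = (dD/dp)·(p/D) = (-247.185) × (70.4/47064.1) = -0.36974…

-0.370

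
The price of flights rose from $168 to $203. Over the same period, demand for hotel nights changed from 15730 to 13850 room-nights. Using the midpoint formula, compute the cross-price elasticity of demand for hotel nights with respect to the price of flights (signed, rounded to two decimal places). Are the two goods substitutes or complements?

-0.67; complements

%ΔQ_{hotel nights} = (13850 − 15730)/avg = -1880/14790 = -0.127112…
%ΔP_{flights} = (203 − 168)/avg = 35/185.5 = 0.188679…
E_cross = (-1880/14790) / (35/185.5) = -0.6736…
E_cross < 0 ⇒ the goods are complements.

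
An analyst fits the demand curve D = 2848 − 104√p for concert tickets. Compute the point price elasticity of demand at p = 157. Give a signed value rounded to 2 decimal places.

dD/dp = −104/(2√p) = -4.15005. At p = 157, D = 1544.88.
Ed = (dD/dp)·(p/D) = (-4.15005) × (157/1544.88) = -0.4217…

-0.42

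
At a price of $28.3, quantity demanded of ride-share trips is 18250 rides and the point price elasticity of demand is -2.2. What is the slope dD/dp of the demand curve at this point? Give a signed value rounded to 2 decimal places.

-1418.73

Ed = (dD/dp)·(p/D) ⇒ dD/dp = Ed·D/p = (-2.2)·18250/28.3 = -1418.7279…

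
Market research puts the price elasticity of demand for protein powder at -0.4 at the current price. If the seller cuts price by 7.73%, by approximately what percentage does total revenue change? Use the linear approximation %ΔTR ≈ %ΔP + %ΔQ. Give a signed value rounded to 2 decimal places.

%ΔQ ≈ Ed × %ΔP = (-0.4) × (-7.73%) = +3.0920%
%ΔTR ≈ %ΔP + %ΔQ = (-7.73%) + (+3.0920%) = -4.6380%

-4.64%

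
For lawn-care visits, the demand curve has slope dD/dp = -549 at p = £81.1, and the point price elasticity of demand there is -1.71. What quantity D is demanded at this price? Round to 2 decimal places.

26037.37

Ed = (dD/dp)·(p/D) ⇒ D = (dD/dp)·p/Ed = (-549)·81.1/(-1.71) = 26037.3684…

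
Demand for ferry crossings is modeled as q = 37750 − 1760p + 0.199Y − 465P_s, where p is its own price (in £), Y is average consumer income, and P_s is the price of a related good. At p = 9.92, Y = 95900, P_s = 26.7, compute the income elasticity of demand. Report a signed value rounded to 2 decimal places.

0.71

At the given values, q = 37750 − 1760(9.92) + 0.199(95900) − 465(26.7) = 26959.4.
∂q/∂Y = 0.199.
E = (0.199) × (95900/26959.4) = 0.7078…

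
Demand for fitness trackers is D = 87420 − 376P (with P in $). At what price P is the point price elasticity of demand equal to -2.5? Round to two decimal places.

Ed = −376P/(87420 − 376P). Set this equal to -2.5:
376P = 2.5·(87420 − 376P) ⇒ 376P(1 + 2.5) = 2.5·87420
P = 2.5·87420 / (376·3.5) = 166.0714…

166.07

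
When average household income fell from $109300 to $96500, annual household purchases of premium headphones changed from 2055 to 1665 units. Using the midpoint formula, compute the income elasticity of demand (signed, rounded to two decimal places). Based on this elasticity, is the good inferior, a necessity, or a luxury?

1.69; luxury

%ΔQ = (1665 − 2055)/[( 2055 + 1665)/2] = -390/1860 = -0.209677…
%ΔIncome = (96500 − 109300)/[( 109300 + 96500)/2] = -12800/102900 = -0.124392…
E_income = (-390/1860) / (-12800/102900) = 1.6856…
E_income > 1 ⇒ normal good, luxury.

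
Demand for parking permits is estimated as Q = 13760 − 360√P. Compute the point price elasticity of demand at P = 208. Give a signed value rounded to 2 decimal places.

dQ/dP = −360/(2√P) = -12.4808. At P = 208, Q = 8568.01.
Ed = (dQ/dP)·(P/Q) = (-12.4808) × (208/8568.01) = -0.3029…

-0.30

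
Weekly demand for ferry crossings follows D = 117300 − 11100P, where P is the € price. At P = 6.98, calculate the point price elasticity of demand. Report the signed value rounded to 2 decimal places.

dD/dP = −11100. At P = 6.98, D = 117300 − 11100(6.98) = 39822.
Ed = (dD/dP)·(P/D) = −11100 × (6.98/39822) = -1.9456…

-1.95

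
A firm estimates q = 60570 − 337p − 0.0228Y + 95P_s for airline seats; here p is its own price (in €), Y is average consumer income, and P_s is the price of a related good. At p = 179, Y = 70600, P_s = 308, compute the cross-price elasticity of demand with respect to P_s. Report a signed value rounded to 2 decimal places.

At the given values, q = 60570 − 337(179) − 0.0228(70600) + 95(308) = 27897.32.
∂q/∂P_s = 95.
E = (95) × (308/27897.32) = 1.0488…

1.05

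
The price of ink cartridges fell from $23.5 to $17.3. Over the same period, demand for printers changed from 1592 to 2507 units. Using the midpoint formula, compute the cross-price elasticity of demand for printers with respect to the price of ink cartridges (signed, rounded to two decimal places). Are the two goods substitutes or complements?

-1.47; complements

%ΔQ_{printers} = (2507 − 1592)/avg = 915/2049.5 = 0.446450…
%ΔP_{ink cartridges} = (17.3 − 23.5)/avg = -6.2/20.4 = -0.303921…
E_cross = (915/2049.5) / (-6.2/20.4) = -1.4689…
E_cross < 0 ⇒ the goods are complements.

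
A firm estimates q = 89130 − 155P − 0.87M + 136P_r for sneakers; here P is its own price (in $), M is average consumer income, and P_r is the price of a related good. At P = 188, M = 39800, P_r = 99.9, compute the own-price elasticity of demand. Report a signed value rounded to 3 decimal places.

-0.748

At the given values, q = 89130 − 155(188) − 0.87(39800) + 136(99.9) = 38950.4.
∂q/∂P = −155.
E = (-155) × (188/38950.4) = -0.74813…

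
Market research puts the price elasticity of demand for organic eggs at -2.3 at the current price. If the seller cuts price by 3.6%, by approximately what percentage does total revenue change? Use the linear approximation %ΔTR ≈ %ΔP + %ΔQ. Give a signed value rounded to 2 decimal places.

%ΔQ ≈ Ed × %ΔP = (-2.3) × (-3.6%) = +8.2800%
%ΔTR ≈ %ΔP + %ΔQ = (-3.6%) + (+8.2800%) = +4.6800%

+4.68%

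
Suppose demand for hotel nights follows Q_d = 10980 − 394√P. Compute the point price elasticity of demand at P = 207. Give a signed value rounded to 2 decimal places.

-0.53

dQ_d/dP = −394/(2√P) = -13.6924. At P = 207, Q_d = 5311.33.
Ed = (dQ_d/dP)·(P/Q_d) = (-13.6924) × (207/5311.33) = -0.5336…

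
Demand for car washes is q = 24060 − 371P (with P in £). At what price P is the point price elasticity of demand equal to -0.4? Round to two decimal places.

Ed = −371P/(24060 − 371P). Set this equal to -0.4:
371P = 0.4·(24060 − 371P) ⇒ 371P(1 + 0.4) = 0.4·24060
P = 0.4·24060 / (371·1.4) = 18.5290…

18.53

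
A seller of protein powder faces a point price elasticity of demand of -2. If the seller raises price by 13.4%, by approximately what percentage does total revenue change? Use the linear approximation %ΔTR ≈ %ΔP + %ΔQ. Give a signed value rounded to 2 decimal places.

-13.40%

%ΔQ ≈ Ed × %ΔP = (-2) × (+13.4%) = -26.8000%
%ΔTR ≈ %ΔP + %ΔQ = (+13.4%) + (-26.8000%) = -13.4000%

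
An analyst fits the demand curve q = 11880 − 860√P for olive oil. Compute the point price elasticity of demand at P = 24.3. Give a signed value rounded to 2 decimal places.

-0.28

dq/dP = −860/(2√P) = -87.2299. At P = 24.3, q = 7640.63.
Ed = (dq/dP)·(P/q) = (-87.2299) × (24.3/7640.63) = -0.2774…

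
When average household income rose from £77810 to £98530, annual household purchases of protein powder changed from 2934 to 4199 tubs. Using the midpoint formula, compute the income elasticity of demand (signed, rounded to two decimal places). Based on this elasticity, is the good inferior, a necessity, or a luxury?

1.51; luxury

%ΔQ = (4199 − 2934)/[( 2934 + 4199)/2] = 1265/3566.5 = 0.354689…
%ΔIncome = (98530 − 77810)/[( 77810 + 98530)/2] = 20720/88170 = 0.235000…
E_income = (1265/3566.5) / (20720/88170) = 1.5093…
E_income > 1 ⇒ normal good, luxury.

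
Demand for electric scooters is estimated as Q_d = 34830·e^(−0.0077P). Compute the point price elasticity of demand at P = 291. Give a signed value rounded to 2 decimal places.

-2.24

dQ_d/dP = −0.0077·Q_d = -28.5312. At P = 291, Q_d = 3705.36.
Ed = (dQ_d/dP)·(P/Q_d) = (-28.5312) × (291/3705.36) = -2.2407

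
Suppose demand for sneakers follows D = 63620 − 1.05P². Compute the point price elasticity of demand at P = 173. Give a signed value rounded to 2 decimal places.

-1.95

dD/dP = −2·1.05·P = -363.3. At P = 173, D = 32194.55.
Ed = (dD/dP)·(P/D) = (-363.3) × (173/32194.55) = -1.9522…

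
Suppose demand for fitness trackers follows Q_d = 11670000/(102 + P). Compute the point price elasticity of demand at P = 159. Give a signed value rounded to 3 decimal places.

dQ_d/dP = −11670000/(102 + P)² = -171.313. At P = 159, Q_d = 44712.6.
Ed = (dQ_d/dP)·(P/Q_d) = (-171.313) × (159/44712.6) = -0.60919…

-0.609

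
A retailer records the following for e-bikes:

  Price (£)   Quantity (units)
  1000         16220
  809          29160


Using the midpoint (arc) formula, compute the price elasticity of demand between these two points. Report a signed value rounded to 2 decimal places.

%ΔQ = (29160 − 16220) / [(16220 + 29160)/2] = 12940/22690 = 0.570295…
%ΔP = (809 − 1000) / [(1000 + 809)/2] = -191/904.5 = -0.211166…
Arc Ed = %ΔQ / %ΔP = (12940/22690) / (-191/904.5) = -2.7006…

-2.70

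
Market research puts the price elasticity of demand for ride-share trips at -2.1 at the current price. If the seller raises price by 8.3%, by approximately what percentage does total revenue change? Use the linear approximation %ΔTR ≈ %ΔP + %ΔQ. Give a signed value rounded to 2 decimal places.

%ΔQ ≈ Ed × %ΔP = (-2.1) × (+8.3%) = -17.4300%
%ΔTR ≈ %ΔP + %ΔQ = (+8.3%) + (-17.4300%) = -9.1300%

-9.13%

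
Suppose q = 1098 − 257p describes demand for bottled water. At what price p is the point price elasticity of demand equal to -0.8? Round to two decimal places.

1.90

Ed = −257p/(1098 − 257p). Set this equal to -0.8:
257p = 0.8·(1098 − 257p) ⇒ 257p(1 + 0.8) = 0.8·1098
p = 0.8·1098 / (257·1.8) = 1.8988…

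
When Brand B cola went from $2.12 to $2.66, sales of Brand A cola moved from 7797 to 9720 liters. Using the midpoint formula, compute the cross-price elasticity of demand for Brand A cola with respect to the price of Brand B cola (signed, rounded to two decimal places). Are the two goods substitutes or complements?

%ΔQ_{Brand A cola} = (9720 − 7797)/avg = 1923/8758.5 = 0.219558…
%ΔP_{Brand B cola} = (2.66 − 2.12)/avg = 0.54/2.39 = 0.225941…
E_cross = (1923/8758.5) / (0.54/2.39) = 0.9717…
E_cross > 0 ⇒ the goods are substitutes.

0.97; substitutes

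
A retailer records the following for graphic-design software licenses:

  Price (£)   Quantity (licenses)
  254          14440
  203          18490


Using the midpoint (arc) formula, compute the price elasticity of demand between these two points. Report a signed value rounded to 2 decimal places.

%ΔQ = (18490 − 14440) / [(14440 + 18490)/2] = 4050/16465 = 0.245976…
%ΔP = (203 − 254) / [(254 + 203)/2] = -51/228.5 = -0.223194…
Arc Ed = %ΔQ / %ΔP = (4050/16465) / (-51/228.5) = -1.1020…

-1.10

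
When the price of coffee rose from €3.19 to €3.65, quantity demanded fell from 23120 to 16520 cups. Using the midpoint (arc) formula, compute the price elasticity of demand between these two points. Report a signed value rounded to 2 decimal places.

-2.48

%ΔQ = (16520 − 23120) / [(23120 + 16520)/2] = -6600/19820 = -0.332996…
%ΔP = (3.65 − 3.19) / [(3.19 + 3.65)/2] = 0.46/3.42 = 0.134502…
Arc Ed = %ΔQ / %ΔP = (-6600/19820) / (0.46/3.42) = -2.4757…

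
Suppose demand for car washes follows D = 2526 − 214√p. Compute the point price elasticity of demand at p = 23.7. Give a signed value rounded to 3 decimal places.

dD/dp = −214/(2√p) = -21.9791. At p = 23.7, D = 1484.19.
Ed = (dD/dp)·(p/D) = (-21.9791) × (23.7/1484.19) = -0.35096…

-0.351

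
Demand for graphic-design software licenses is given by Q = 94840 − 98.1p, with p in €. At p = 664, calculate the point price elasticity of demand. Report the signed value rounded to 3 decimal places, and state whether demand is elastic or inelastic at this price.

-2.193; elastic

dQ/dp = −98.1. At p = 664, Q = 94840 − 98.1(664) = 29701.6.
Ed = (dQ/dp)·(p/Q) = −98.1 × (664/29701.6) = -2.19309…
|Ed| = 2.193 > 1, so demand is elastic.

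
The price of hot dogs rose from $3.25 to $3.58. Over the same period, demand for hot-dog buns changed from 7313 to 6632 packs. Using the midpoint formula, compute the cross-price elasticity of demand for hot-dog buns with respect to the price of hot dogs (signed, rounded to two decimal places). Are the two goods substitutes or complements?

%ΔQ_{hot-dog buns} = (6632 − 7313)/avg = -681/6972.5 = -0.097669…
%ΔP_{hot dogs} = (3.58 − 3.25)/avg = 0.33/3.415 = 0.096632…
E_cross = (-681/6972.5) / (0.33/3.415) = -1.0107…
E_cross < 0 ⇒ the goods are complements.

-1.01; complements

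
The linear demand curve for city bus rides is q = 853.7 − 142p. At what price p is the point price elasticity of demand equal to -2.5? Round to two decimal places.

4.29

Ed = −142p/(853.7 − 142p). Set this equal to -2.5:
142p = 2.5·(853.7 − 142p) ⇒ 142p(1 + 2.5) = 2.5·853.7
p = 2.5·853.7 / (142·3.5) = 4.2942…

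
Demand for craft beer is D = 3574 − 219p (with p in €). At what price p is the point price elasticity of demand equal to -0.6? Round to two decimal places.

Ed = −219p/(3574 − 219p). Set this equal to -0.6:
219p = 0.6·(3574 − 219p) ⇒ 219p(1 + 0.6) = 0.6·3574
p = 0.6·3574 / (219·1.6) = 6.1198…

6.12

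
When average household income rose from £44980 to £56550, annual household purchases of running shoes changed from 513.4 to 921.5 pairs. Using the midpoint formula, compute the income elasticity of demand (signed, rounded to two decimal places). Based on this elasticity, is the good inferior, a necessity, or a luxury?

2.50; luxury

%ΔQ = (921.5 − 513.4)/[( 513.4 + 921.5)/2] = 408.1/717.45 = 0.568820…
%ΔIncome = (56550 − 44980)/[( 44980 + 56550)/2] = 11570/50765 = 0.227912…
E_income = (408.1/717.45) / (11570/50765) = 2.4957…
E_income > 1 ⇒ normal good, luxury.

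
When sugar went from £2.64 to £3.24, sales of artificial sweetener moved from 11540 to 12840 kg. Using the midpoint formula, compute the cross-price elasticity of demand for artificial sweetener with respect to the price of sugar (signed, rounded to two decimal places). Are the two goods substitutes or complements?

0.52; substitutes

%ΔQ_{artificial sweetener} = (12840 − 11540)/avg = 1300/12190 = 0.106644…
%ΔP_{sugar} = (3.24 − 2.64)/avg = 0.6/2.94 = 0.204081…
E_cross = (1300/12190) / (0.6/2.94) = 0.5225…
E_cross > 0 ⇒ the goods are substitutes.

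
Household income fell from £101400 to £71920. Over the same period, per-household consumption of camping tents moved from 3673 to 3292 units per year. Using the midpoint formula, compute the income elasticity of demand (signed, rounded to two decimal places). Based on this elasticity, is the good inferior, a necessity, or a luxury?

0.32; necessity

%ΔQ = (3292 − 3673)/[( 3673 + 3292)/2] = -381/3482.5 = -0.109404…
%ΔIncome = (71920 − 101400)/[( 101400 + 71920)/2] = -29480/86660 = -0.340180…
E_income = (-381/3482.5) / (-29480/86660) = 0.3216…
0 < E_income < 1 ⇒ normal good, necessity.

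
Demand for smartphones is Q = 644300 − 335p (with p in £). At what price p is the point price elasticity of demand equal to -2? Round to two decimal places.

Ed = −335p/(644300 − 335p). Set this equal to -2:
335p = 2·(644300 − 335p) ⇒ 335p(1 + 2) = 2·644300
p = 2·644300 / (335·3) = 1282.1890…

1282.19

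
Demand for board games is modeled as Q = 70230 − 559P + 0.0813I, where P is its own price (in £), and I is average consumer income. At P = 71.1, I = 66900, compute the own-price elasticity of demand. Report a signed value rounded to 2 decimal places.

At the given values, Q = 70230 − 559(71.1) + 0.0813(66900) = 35924.07.
∂Q/∂P = −559.
E = (-559) × (71.1/35924.07) = -1.1063…

-1.11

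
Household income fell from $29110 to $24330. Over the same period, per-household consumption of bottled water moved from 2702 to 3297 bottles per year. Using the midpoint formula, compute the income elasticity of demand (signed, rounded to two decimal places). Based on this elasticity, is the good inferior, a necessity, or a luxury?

%ΔQ = (3297 − 2702)/[( 2702 + 3297)/2] = 595/2999.5 = 0.198366…
%ΔIncome = (24330 − 29110)/[( 29110 + 24330)/2] = -4780/26720 = -0.178892…
E_income = (595/2999.5) / (-4780/26720) = -1.1088…
E_income < 0 ⇒ inferior good.

-1.11; inferior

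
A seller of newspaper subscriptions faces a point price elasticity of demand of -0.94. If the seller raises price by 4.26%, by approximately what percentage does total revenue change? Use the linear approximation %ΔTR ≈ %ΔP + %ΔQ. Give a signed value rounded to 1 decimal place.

+0.3%

%ΔQ ≈ Ed × %ΔP = (-0.94) × (+4.26%) = -4.0044%
%ΔTR ≈ %ΔP + %ΔQ = (+4.26%) + (-4.0044%) = +0.2556%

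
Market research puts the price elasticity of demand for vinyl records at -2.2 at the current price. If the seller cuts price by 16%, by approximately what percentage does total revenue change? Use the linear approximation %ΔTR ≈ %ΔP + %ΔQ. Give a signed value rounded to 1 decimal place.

+19.2%

%ΔQ ≈ Ed × %ΔP = (-2.2) × (-16%) = +35.2000%
%ΔTR ≈ %ΔP + %ΔQ = (-16%) + (+35.2000%) = +19.2000%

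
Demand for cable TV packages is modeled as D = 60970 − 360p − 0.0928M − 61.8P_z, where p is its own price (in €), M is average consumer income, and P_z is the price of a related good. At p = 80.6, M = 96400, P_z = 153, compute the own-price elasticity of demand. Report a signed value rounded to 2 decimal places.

At the given values, D = 60970 − 360(80.6) − 0.0928(96400) − 61.8(153) = 13552.68.
∂D/∂p = −360.
E = (-360) × (80.6/13552.68) = -2.1409…

-2.14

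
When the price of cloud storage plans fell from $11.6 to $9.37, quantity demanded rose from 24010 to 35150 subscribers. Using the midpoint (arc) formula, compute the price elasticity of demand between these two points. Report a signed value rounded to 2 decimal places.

-1.77

%ΔQ = (35150 − 24010) / [(24010 + 35150)/2] = 11140/29580 = 0.376605…
%ΔP = (9.37 − 11.6) / [(11.6 + 9.37)/2] = -2.23/10.485 = -0.212684…
Arc Ed = %ΔQ / %ΔP = (11140/29580) / (-2.23/10.485) = -1.7707…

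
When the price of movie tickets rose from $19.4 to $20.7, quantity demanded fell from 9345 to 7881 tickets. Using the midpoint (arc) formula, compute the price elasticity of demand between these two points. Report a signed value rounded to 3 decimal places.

-2.622

%ΔQ = (7881 − 9345) / [(9345 + 7881)/2] = -1464/8613 = -0.169975…
%ΔP = (20.7 − 19.4) / [(19.4 + 20.7)/2] = 1.3/20.05 = 0.064837…
Arc Ed = %ΔQ / %ΔP = (-1464/8613) / (1.3/20.05) = -2.62154…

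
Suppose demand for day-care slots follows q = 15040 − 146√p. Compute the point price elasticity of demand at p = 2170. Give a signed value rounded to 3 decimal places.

dq/dp = −146/(2√p) = -1.56709. At p = 2170, q = 8238.84.
Ed = (dq/dp)·(p/q) = (-1.56709) × (2170/8238.84) = -0.41274…

-0.413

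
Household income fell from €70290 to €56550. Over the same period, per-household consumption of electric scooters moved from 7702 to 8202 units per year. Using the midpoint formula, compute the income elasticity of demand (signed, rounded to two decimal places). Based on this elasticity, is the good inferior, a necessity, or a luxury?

-0.29; inferior

%ΔQ = (8202 − 7702)/[( 7702 + 8202)/2] = 500/7952 = 0.062877…
%ΔIncome = (56550 − 70290)/[( 70290 + 56550)/2] = -13740/63420 = -0.216650…
E_income = (500/7952) / (-13740/63420) = -0.2902…
E_income < 0 ⇒ inferior good.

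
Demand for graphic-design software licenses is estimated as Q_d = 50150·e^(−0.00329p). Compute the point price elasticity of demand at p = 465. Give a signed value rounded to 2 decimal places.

dQ_d/dp = −0.00329·Q_d = -35.7323. At p = 465, Q_d = 10860.9.
Ed = (dQ_d/dp)·(p/Q_d) = (-35.7323) × (465/10860.9) = -1.5298…

-1.53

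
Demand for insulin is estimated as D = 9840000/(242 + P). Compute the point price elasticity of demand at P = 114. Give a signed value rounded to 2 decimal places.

-0.32

dD/dP = −9840000/(242 + P)² = -77.6417. At P = 114, D = 27640.4.
Ed = (dD/dP)·(P/D) = (-77.6417) × (114/27640.4) = -0.3202…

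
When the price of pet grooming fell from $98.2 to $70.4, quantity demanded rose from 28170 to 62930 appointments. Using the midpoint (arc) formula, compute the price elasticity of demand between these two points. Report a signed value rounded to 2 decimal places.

%ΔQ = (62930 − 28170) / [(28170 + 62930)/2] = 34760/45550 = 0.763117…
%ΔP = (70.4 − 98.2) / [(98.2 + 70.4)/2] = -27.8/84.3 = -0.329774…
Arc Ed = %ΔQ / %ΔP = (34760/45550) / (-27.8/84.3) = -2.3140…

-2.31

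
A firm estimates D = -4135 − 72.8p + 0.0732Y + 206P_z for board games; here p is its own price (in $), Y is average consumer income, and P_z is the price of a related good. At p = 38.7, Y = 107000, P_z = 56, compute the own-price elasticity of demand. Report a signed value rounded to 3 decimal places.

At the given values, D = -4135 − 72.8(38.7) + 0.0732(107000) + 206(56) = 12416.04.
∂D/∂p = −72.8.
E = (-72.8) × (38.7/12416.04) = -0.22691…

-0.227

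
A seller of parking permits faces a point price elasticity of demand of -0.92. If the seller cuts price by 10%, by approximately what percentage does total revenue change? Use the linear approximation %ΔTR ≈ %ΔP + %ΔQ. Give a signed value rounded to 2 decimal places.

-0.80%

%ΔQ ≈ Ed × %ΔP = (-0.92) × (-10%) = +9.2000%
%ΔTR ≈ %ΔP + %ΔQ = (-10%) + (+9.2000%) = -0.8000%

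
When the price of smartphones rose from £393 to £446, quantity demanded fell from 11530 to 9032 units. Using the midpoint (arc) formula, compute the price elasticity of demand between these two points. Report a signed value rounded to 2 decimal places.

-1.92

%ΔQ = (9032 − 11530) / [(11530 + 9032)/2] = -2498/10281 = -0.242972…
%ΔP = (446 − 393) / [(393 + 446)/2] = 53/419.5 = 0.126340…
Arc Ed = %ΔQ / %ΔP = (-2498/10281) / (53/419.5) = -1.9231…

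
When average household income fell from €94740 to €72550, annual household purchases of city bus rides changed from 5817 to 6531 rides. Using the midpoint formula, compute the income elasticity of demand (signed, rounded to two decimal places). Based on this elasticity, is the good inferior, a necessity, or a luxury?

%ΔQ = (6531 − 5817)/[( 5817 + 6531)/2] = 714/6174 = 0.115646…
%ΔIncome = (72550 − 94740)/[( 94740 + 72550)/2] = -22190/83645 = -0.265287…
E_income = (714/6174) / (-22190/83645) = -0.4359…
E_income < 0 ⇒ inferior good.

-0.44; inferior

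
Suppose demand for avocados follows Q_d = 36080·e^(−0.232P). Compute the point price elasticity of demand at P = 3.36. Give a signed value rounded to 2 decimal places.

dQ_d/dP = −0.232·Q_d = -3838.96. At P = 3.36, Q_d = 16547.2.
Ed = (dQ_d/dP)·(P/Q_d) = (-3838.96) × (3.36/16547.2) = -0.7795…

-0.78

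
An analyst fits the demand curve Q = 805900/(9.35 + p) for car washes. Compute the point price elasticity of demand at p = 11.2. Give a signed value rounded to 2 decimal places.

-0.55

dQ/dp = −805900/(9.35 + p)² = -1908.35. At p = 11.2, Q = 39216.5.
Ed = (dQ/dp)·(p/Q) = (-1908.35) × (11.2/39216.5) = -0.5450…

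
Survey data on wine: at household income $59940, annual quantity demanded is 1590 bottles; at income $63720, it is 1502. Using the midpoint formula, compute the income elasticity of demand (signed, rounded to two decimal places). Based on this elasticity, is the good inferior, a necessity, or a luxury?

-0.93; inferior

%ΔQ = (1502 − 1590)/[( 1590 + 1502)/2] = -88/1546 = -0.056921…
%ΔIncome = (63720 − 59940)/[( 59940 + 63720)/2] = 3780/61830 = 0.061135…
E_income = (-88/1546) / (3780/61830) = -0.9310…
E_income < 0 ⇒ inferior good.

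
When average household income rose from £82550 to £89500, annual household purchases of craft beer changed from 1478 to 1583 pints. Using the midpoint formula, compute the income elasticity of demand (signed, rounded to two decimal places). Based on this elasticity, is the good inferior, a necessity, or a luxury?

%ΔQ = (1583 − 1478)/[( 1478 + 1583)/2] = 105/1530.5 = 0.068605…
%ΔIncome = (89500 − 82550)/[( 82550 + 89500)/2] = 6950/86025 = 0.080790…
E_income = (105/1530.5) / (6950/86025) = 0.8491…
0 < E_income < 1 ⇒ normal good, necessity.

0.85; necessity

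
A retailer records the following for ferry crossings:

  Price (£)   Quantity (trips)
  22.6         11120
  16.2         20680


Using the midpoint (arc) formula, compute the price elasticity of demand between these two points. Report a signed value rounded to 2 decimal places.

%ΔQ = (20680 − 11120) / [(11120 + 20680)/2] = 9560/15900 = 0.601257…
%ΔP = (16.2 − 22.6) / [(22.6 + 16.2)/2] = -6.4/19.4 = -0.329896…
Arc Ed = %ΔQ / %ΔP = (9560/15900) / (-6.4/19.4) = -1.8225…

-1.82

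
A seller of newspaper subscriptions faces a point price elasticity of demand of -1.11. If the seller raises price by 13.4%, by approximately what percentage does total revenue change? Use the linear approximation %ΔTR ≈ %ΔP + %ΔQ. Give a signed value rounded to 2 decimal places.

-1.47%

%ΔQ ≈ Ed × %ΔP = (-1.11) × (+13.4%) = -14.8740%
%ΔTR ≈ %ΔP + %ΔQ = (+13.4%) + (-14.8740%) = -1.4740%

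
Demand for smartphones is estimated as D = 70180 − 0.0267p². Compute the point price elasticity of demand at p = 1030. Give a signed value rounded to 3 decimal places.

-1.354

dD/dp = −2·0.0267·p = -55.002. At p = 1030, D = 41853.97.
Ed = (dD/dp)·(p/D) = (-55.002) × (1030/41853.97) = -1.35356…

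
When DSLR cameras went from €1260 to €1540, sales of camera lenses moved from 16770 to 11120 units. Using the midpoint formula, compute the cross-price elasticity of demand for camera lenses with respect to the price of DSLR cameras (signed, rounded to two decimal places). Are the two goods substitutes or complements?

-2.03; complements

%ΔQ_{camera lenses} = (11120 − 16770)/avg = -5650/13945 = -0.405163…
%ΔP_{DSLR cameras} = (1540 − 1260)/avg = 280/1400 = 0.2
E_cross = (-5650/13945) / (280/1400) = -2.0258…
E_cross < 0 ⇒ the goods are complements.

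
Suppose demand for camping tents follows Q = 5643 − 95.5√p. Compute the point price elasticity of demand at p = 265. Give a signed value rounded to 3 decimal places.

dQ/dp = −95.5/(2√p) = -2.93326. At p = 265, Q = 4088.37.
Ed = (dQ/dp)·(p/Q) = (-2.93326) × (265/4088.37) = -0.19012…

-0.190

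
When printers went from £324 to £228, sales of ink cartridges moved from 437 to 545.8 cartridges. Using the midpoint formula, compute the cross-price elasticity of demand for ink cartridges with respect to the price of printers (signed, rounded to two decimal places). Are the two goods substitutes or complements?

%ΔQ_{ink cartridges} = (545.8 − 437)/avg = 108.8/491.4 = 0.221408…
%ΔP_{printers} = (228 − 324)/avg = -96/276 = -0.347826…
E_cross = (108.8/491.4) / (-96/276) = -0.6365…
E_cross < 0 ⇒ the goods are complements.

-0.64; complements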